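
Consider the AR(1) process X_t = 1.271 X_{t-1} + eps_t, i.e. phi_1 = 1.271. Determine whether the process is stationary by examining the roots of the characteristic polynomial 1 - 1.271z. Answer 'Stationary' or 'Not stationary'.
\text{Not stationary}

The AR(p) characteristic polynomial is P(z) = 1 - 1.271z.
Stationarity requires all roots to lie outside the unit circle, i.e. |z| > 1 for every root.
This is linear in z: 1 + (-1.271) z = 0  =>  z = -1/(-1.271) = 0.786782,  |z| = 0.786782.
Moduli of all roots: 0.7868.
All moduli strictly greater than 1? No.
Verdict: Not stationary.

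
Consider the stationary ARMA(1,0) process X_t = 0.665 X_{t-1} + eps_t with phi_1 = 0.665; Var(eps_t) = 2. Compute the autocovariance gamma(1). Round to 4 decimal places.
\gamma(1) = 2.3845

Multiply the model equation by X_{t-k} and take expectations. With theta_0 = psi_0 = 1 and psi_j the MA(infinity) weights, this gives
  gamma(k) - sum_i phi_i gamma(k-i) = c_k,
  c_k = sigma^2 * sum_{j=k..q} theta_j psi_{j-k}   (c_k = 0 for k > q),
using gamma(-m) = gamma(m).
Pure AR (q = 0): c_0 = sigma^2 = 2, c_k = 0 for k >= 1.
Equations for k = 0 and k = 1 (AR order 1):
  gamma(0) = phi_1 gamma(1) + c_0
  gamma(1) = phi_1 gamma(0) + c_1
Substituting the second into the first: gamma(0) (1 - phi_1^2) = c_0 + phi_1 c_1, so
  gamma(0) = c_0 / (1 - phi_1^2) = 2 / (1 - (0.665)^2) = 2 / 0.557775 = 3.585675.
  gamma(1) = phi_1 gamma(0) = (0.665)(3.585675) = 2.384474.
Therefore gamma(1) = 2.3845 (to 4 decimal places).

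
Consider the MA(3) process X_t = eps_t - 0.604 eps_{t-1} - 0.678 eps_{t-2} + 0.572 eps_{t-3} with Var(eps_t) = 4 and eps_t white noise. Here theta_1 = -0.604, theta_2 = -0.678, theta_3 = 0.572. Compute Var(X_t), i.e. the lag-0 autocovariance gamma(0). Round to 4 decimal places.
\gamma(0) = 8.6067

For an MA(q) process X_t = eps_t + sum_i theta_i eps_{t-i} with
Var(eps_t) = sigma^2, the variance is
  gamma(0) = sigma^2 * (1 + sum_i theta_i^2).
  sum_i theta_i^2 = (-0.604)^2 + (-0.678)^2 + (0.572)^2 = 0.364816 + 0.459684 + 0.327184 = 1.151684.
  gamma(0) = 4 * (1 + 1.151684) = 4 * 2.151684 = 8.606736, which rounds to 8.6067.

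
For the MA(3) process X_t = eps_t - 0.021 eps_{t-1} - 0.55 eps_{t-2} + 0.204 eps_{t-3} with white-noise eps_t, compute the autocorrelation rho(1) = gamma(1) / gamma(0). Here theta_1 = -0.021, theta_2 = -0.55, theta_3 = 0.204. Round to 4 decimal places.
\rho(1) = -0.0905

For an MA(q) process with theta_0 = 1, the autocovariance is
  gamma(k) = sigma^2 * sum_{i=0..q-k} theta_i * theta_{i+k},
and rho(k) = gamma(k) / gamma(0). Sigma^2 cancels.
  numerator   = (1)*(-0.021) + (-0.021)*(-0.55) + (-0.55)*(0.204) = -0.12165.
  denominator = (1)^2 + (-0.021)^2 + (-0.55)^2 + (0.204)^2 = 1.344557.
  rho(1) = -0.12165 / 1.344557 = -0.0905.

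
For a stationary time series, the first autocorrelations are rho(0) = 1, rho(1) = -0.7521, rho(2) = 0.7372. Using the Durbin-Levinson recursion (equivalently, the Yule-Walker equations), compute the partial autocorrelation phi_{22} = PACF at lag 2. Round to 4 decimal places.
\phi_{22} = 0.3950

The PACF at lag k is phi_{kk}, the last component of the solution
to the Yule-Walker system G_k phi = r_k where
  (G_k)_{ij} = rho(|i - j|), (r_k)_i = rho(i), i,j = 1..k.
Equivalently, Durbin-Levinson gives phi_{kk} iteratively:
  phi_{11} = rho(1)
  phi_{kk} = [rho(k) - sum_{j=1..k-1} phi_{k-1,j} rho(k-j)]
            / [1 - sum_{j=1..k-1} phi_{k-1,j} rho(j)],
  phi_{k,j} = phi_{k-1,j} - phi_{kk} phi_{k-1,k-j},  j = 1..k-1.
Step k = 1:
  phi_11 = rho(1) = -0.7521.
Step k = 2:
  phi_22 = [rho(2) - phi_11 rho(1)] / [1 - phi_11 rho(1)] = [0.7372 - (-0.7521)(-0.7521)] / [1 - (-0.7521)(-0.7521)]
         = 0.17154559 / 0.43434559 = 0.395.
Therefore phi_{22} = 0.3950.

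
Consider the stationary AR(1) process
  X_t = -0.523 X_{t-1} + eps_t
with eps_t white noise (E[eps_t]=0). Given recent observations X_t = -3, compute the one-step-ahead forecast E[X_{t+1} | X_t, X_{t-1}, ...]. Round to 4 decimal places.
E[X_{t+1} \mid \mathcal F_t] = 1.5690

For an AR(p) model X_t = c + sum_i phi_i X_{t-i} + eps_t, the
one-step-ahead conditional mean is
  E[X_{t+1} | X_t, ...] = c + sum_i phi_i X_{t+1-i}.
Substitute known values:
  E[X_{t+1} | ...] = (-0.523) * (-3)
                   = 1.5690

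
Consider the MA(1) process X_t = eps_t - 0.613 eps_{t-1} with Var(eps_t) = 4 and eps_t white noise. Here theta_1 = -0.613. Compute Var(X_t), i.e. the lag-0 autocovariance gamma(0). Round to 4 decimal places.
\gamma(0) = 5.5031

For an MA(q) process X_t = eps_t + sum_i theta_i eps_{t-i} with
Var(eps_t) = sigma^2, the variance is
  gamma(0) = sigma^2 * (1 + sum_i theta_i^2).
  sum_i theta_i^2 = (-0.613)^2 = 0.375769.
  gamma(0) = 4 * (1 + 0.375769) = 4 * 1.375769 = 5.503076, which rounds to 5.5031.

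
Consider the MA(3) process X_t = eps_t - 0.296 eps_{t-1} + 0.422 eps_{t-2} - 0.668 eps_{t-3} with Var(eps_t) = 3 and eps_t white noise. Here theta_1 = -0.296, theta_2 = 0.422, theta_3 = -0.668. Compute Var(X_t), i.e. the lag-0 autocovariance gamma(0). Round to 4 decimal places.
\gamma(0) = 5.1358

For an MA(q) process X_t = eps_t + sum_i theta_i eps_{t-i} with
Var(eps_t) = sigma^2, the variance is
  gamma(0) = sigma^2 * (1 + sum_i theta_i^2).
  sum_i theta_i^2 = (-0.296)^2 + (0.422)^2 + (-0.668)^2 = 0.087616 + 0.178084 + 0.446224 = 0.711924.
  gamma(0) = 3 * (1 + 0.711924) = 3 * 1.711924 = 5.135772, which rounds to 5.1358.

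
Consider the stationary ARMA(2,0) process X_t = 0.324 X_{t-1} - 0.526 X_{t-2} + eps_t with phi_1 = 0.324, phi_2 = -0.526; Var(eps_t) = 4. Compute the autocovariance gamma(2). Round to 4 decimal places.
\gamma(2) = -2.6477

Multiply the model equation by X_{t-k} and take expectations. With theta_0 = psi_0 = 1 and psi_j the MA(infinity) weights, this gives
  gamma(k) - sum_i phi_i gamma(k-i) = c_k,
  c_k = sigma^2 * sum_{j=k..q} theta_j psi_{j-k}   (c_k = 0 for k > q),
using gamma(-m) = gamma(m).
Pure AR (q = 0): c_0 = sigma^2 = 4, c_k = 0 for k >= 1.
Equations for k = 0, 1, 2 (AR order 2, c_2 = 0):
  (E0) gamma(0) = phi_1 gamma(1) + phi_2 gamma(2) + c_0
  (E1) gamma(1) = phi_1 gamma(0) + phi_2 gamma(1) + c_1
  (E2) gamma(2) = phi_1 gamma(1) + phi_2 gamma(0)
From (E1): gamma(1) = A gamma(0) + B with
  A = phi_1 / (1 - phi_2) = 0.324 / 1.526 = 0.21232,   B = c_1 / (1 - phi_2) = 0 / 1.526 = 0.
Insert (E2) into (E0): gamma(0) (1 - phi_2^2) = phi_1 (1 + phi_2) gamma(1) + c_0.
  phi_1 (1 + phi_2) = (0.324)(0.474) = 0.153576,   1 - phi_2^2 = 0.723324.
Replace gamma(1) by A gamma(0) + B and collect gamma(0):
  gamma(0) [0.723324 - (0.153576)(0.21232)] = c_0 = 4
  gamma(0) * 0.690717 = 4
  gamma(0) = 4 / 0.690717 = 5.791086.
  gamma(1) = A gamma(0) = (0.21232)(5.791086) = 1.229562.
  gamma(2) = phi_1 gamma(1) + phi_2 gamma(0) = (0.324)(1.229562) + (-0.526)(5.791086) = -2.647733.
Therefore gamma(2) = -2.6477 (to 4 decimal places).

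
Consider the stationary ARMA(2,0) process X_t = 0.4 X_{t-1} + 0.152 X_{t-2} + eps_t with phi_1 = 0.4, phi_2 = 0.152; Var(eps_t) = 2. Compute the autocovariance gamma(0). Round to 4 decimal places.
\gamma(0) = 2.6332

Multiply the model equation by X_{t-k} and take expectations. With theta_0 = psi_0 = 1 and psi_j the MA(infinity) weights, this gives
  gamma(k) - sum_i phi_i gamma(k-i) = c_k,
  c_k = sigma^2 * sum_{j=k..q} theta_j psi_{j-k}   (c_k = 0 for k > q),
using gamma(-m) = gamma(m).
Pure AR (q = 0): c_0 = sigma^2 = 2, c_k = 0 for k >= 1.
Equations for k = 0, 1, 2 (AR order 2, c_2 = 0):
  (E0) gamma(0) = phi_1 gamma(1) + phi_2 gamma(2) + c_0
  (E1) gamma(1) = phi_1 gamma(0) + phi_2 gamma(1) + c_1
  (E2) gamma(2) = phi_1 gamma(1) + phi_2 gamma(0)
From (E1): gamma(1) = A gamma(0) + B with
  A = phi_1 / (1 - phi_2) = 0.4 / 0.848 = 0.471698,   B = c_1 / (1 - phi_2) = 0 / 0.848 = 0.
Insert (E2) into (E0): gamma(0) (1 - phi_2^2) = phi_1 (1 + phi_2) gamma(1) + c_0.
  phi_1 (1 + phi_2) = (0.4)(1.152) = 0.4608,   1 - phi_2^2 = 0.976896.
Replace gamma(1) by A gamma(0) + B and collect gamma(0):
  gamma(0) [0.976896 - (0.4608)(0.471698)] = c_0 = 2
  gamma(0) * 0.759538 = 2
  gamma(0) = 2 / 0.759538 = 2.633181.
Therefore gamma(0) = 2.6332 (to 4 decimal places).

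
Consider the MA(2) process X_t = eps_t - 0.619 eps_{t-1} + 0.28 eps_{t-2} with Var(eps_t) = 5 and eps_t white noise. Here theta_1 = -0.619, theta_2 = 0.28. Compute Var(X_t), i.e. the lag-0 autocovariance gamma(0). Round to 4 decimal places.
\gamma(0) = 7.3078

For an MA(q) process X_t = eps_t + sum_i theta_i eps_{t-i} with
Var(eps_t) = sigma^2, the variance is
  gamma(0) = sigma^2 * (1 + sum_i theta_i^2).
  sum_i theta_i^2 = (-0.619)^2 + (0.28)^2 = 0.383161 + 0.0784 = 0.461561.
  gamma(0) = 5 * (1 + 0.461561) = 5 * 1.461561 = 7.307805, which rounds to 7.3078.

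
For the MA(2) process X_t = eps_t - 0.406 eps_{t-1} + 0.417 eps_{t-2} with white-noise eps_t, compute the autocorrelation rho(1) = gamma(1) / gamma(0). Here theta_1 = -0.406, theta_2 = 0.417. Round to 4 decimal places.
\rho(1) = -0.4297

For an MA(q) process with theta_0 = 1, the autocovariance is
  gamma(k) = sigma^2 * sum_{i=0..q-k} theta_i * theta_{i+k},
and rho(k) = gamma(k) / gamma(0). Sigma^2 cancels.
  numerator   = (1)*(-0.406) + (-0.406)*(0.417) = -0.575302.
  denominator = (1)^2 + (-0.406)^2 + (0.417)^2 = 1.338725.
  rho(1) = -0.575302 / 1.338725 = -0.4297.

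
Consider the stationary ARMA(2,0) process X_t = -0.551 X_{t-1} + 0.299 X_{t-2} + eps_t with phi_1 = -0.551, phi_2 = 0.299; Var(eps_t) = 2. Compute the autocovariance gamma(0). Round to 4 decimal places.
\gamma(0) = 5.7470

Multiply the model equation by X_{t-k} and take expectations. With theta_0 = psi_0 = 1 and psi_j the MA(infinity) weights, this gives
  gamma(k) - sum_i phi_i gamma(k-i) = c_k,
  c_k = sigma^2 * sum_{j=k..q} theta_j psi_{j-k}   (c_k = 0 for k > q),
using gamma(-m) = gamma(m).
Pure AR (q = 0): c_0 = sigma^2 = 2, c_k = 0 for k >= 1.
Equations for k = 0, 1, 2 (AR order 2, c_2 = 0):
  (E0) gamma(0) = phi_1 gamma(1) + phi_2 gamma(2) + c_0
  (E1) gamma(1) = phi_1 gamma(0) + phi_2 gamma(1) + c_1
  (E2) gamma(2) = phi_1 gamma(1) + phi_2 gamma(0)
From (E1): gamma(1) = A gamma(0) + B with
  A = phi_1 / (1 - phi_2) = -0.551 / 0.701 = -0.78602,   B = c_1 / (1 - phi_2) = 0 / 0.701 = 0.
Insert (E2) into (E0): gamma(0) (1 - phi_2^2) = phi_1 (1 + phi_2) gamma(1) + c_0.
  phi_1 (1 + phi_2) = (-0.551)(1.299) = -0.715749,   1 - phi_2^2 = 0.910599.
Replace gamma(1) by A gamma(0) + B and collect gamma(0):
  gamma(0) [0.910599 - (-0.715749)(-0.78602)] = c_0 = 2
  gamma(0) * 0.348006 = 2
  gamma(0) = 2 / 0.348006 = 5.747027.
Therefore gamma(0) = 5.7470 (to 4 decimal places).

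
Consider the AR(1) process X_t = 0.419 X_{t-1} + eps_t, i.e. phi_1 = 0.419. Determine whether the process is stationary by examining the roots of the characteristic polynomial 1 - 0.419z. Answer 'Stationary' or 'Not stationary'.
\text{Stationary}

The AR(p) characteristic polynomial is P(z) = 1 - 0.419z.
Stationarity requires all roots to lie outside the unit circle, i.e. |z| > 1 for every root.
This is linear in z: 1 + (-0.419) z = 0  =>  z = -1/(-0.419) = 2.386635,  |z| = 2.386635.
Moduli of all roots: 2.3866.
All moduli strictly greater than 1? Yes.
Verdict: Stationary.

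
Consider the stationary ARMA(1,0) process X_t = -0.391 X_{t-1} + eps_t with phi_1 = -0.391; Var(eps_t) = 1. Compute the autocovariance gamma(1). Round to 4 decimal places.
\gamma(1) = -0.4616

Multiply the model equation by X_{t-k} and take expectations. With theta_0 = psi_0 = 1 and psi_j the MA(infinity) weights, this gives
  gamma(k) - sum_i phi_i gamma(k-i) = c_k,
  c_k = sigma^2 * sum_{j=k..q} theta_j psi_{j-k}   (c_k = 0 for k > q),
using gamma(-m) = gamma(m).
Pure AR (q = 0): c_0 = sigma^2 = 1, c_k = 0 for k >= 1.
Equations for k = 0 and k = 1 (AR order 1):
  gamma(0) = phi_1 gamma(1) + c_0
  gamma(1) = phi_1 gamma(0) + c_1
Substituting the second into the first: gamma(0) (1 - phi_1^2) = c_0 + phi_1 c_1, so
  gamma(0) = c_0 / (1 - phi_1^2) = 1 / (1 - (-0.391)^2) = 1 / 0.847119 = 1.180472.
  gamma(1) = phi_1 gamma(0) = (-0.391)(1.180472) = -0.461564.
Therefore gamma(1) = -0.4616 (to 4 decimal places).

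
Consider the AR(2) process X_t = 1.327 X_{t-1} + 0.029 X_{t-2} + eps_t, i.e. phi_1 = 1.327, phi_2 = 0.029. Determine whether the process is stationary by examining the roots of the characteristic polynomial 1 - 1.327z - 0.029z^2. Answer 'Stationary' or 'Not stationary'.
\text{Not stationary}

The AR(p) characteristic polynomial is P(z) = 1 - 1.327z - 0.029z^2.
Stationarity requires all roots to lie outside the unit circle, i.e. |z| > 1 for every root.
Set 1 + (-1.327) z + (-0.029) z^2 = 0, i.e. a z^2 + b z + c = 0 with a = -0.029, b = -1.327, c = 1.
Discriminant D = b^2 - 4ac = (-1.327)^2 - 4*(-0.029)*1 = 1.760929 - (-0.116) = 1.876929.
D >= 0, so the roots are real: z = (-b +/- sqrt(D)) / (2a) = (1.327 +/- 1.370011) / (-0.058).
  z_1 = (1.327 + 1.370011) / (-0.058) = -46.5002,   |z_1| = 46.5002.
  z_2 = (1.327 - 1.370011) / (-0.058) = 0.7416,   |z_2| = 0.7416.
Moduli of all roots: 46.5002, 0.7416.
All moduli strictly greater than 1? No.
Verdict: Not stationary.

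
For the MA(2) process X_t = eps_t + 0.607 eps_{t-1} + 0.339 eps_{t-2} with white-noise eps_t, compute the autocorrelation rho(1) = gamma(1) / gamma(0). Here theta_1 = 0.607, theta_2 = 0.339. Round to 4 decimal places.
\rho(1) = 0.5479

For an MA(q) process with theta_0 = 1, the autocovariance is
  gamma(k) = sigma^2 * sum_{i=0..q-k} theta_i * theta_{i+k},
and rho(k) = gamma(k) / gamma(0). Sigma^2 cancels.
  numerator   = (1)*(0.607) + (0.607)*(0.339) = 0.812773.
  denominator = (1)^2 + (0.607)^2 + (0.339)^2 = 1.48337.
  rho(1) = 0.812773 / 1.48337 = 0.5479.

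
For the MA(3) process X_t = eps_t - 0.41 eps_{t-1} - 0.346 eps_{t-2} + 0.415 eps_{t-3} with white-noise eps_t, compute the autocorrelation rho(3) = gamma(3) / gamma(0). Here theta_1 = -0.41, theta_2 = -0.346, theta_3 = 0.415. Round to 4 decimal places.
\rho(3) = 0.2842

For an MA(q) process with theta_0 = 1, the autocovariance is
  gamma(k) = sigma^2 * sum_{i=0..q-k} theta_i * theta_{i+k},
and rho(k) = gamma(k) / gamma(0). Sigma^2 cancels.
  numerator   = (1)*(0.415) = 0.415.
  denominator = (1)^2 + (-0.41)^2 + (-0.346)^2 + (0.415)^2 = 1.460041.
  rho(3) = 0.415 / 1.460041 = 0.2842.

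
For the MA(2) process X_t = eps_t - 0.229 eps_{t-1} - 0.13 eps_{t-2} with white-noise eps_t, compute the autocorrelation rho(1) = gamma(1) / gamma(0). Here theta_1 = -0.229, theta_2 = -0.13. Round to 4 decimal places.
\rho(1) = -0.1863

For an MA(q) process with theta_0 = 1, the autocovariance is
  gamma(k) = sigma^2 * sum_{i=0..q-k} theta_i * theta_{i+k},
and rho(k) = gamma(k) / gamma(0). Sigma^2 cancels.
  numerator   = (1)*(-0.229) + (-0.229)*(-0.13) = -0.19923.
  denominator = (1)^2 + (-0.229)^2 + (-0.13)^2 = 1.069341.
  rho(1) = -0.19923 / 1.069341 = -0.1863.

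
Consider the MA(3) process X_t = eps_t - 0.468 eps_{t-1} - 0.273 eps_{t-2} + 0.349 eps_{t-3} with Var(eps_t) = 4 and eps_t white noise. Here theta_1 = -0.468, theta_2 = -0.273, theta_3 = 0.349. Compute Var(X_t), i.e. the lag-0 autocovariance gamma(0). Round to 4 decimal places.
\gamma(0) = 5.6614

For an MA(q) process X_t = eps_t + sum_i theta_i eps_{t-i} with
Var(eps_t) = sigma^2, the variance is
  gamma(0) = sigma^2 * (1 + sum_i theta_i^2).
  sum_i theta_i^2 = (-0.468)^2 + (-0.273)^2 + (0.349)^2 = 0.219024 + 0.074529 + 0.121801 = 0.415354.
  gamma(0) = 4 * (1 + 0.415354) = 4 * 1.415354 = 5.661416, which rounds to 5.6614.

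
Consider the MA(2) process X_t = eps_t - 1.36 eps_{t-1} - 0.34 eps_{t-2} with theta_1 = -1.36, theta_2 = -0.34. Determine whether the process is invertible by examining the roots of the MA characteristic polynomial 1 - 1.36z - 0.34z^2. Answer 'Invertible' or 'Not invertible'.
\text{Not invertible}

The MA(q) characteristic polynomial is P(z) = 1 - 1.36z - 0.34z^2.
Invertibility requires all roots to lie outside the unit circle, i.e. |z| > 1 for every root.
Set 1 + (-1.36) z + (-0.34) z^2 = 0, i.e. a z^2 + b z + c = 0 with a = -0.34, b = -1.36, c = 1.
Discriminant D = b^2 - 4ac = (-1.36)^2 - 4*(-0.34)*1 = 1.8496 - (-1.36) = 3.2096.
D >= 0, so the roots are real: z = (-b +/- sqrt(D)) / (2a) = (1.36 +/- 1.791536) / (-0.68).
  z_1 = (1.36 + 1.791536) / (-0.68) = -4.6346,   |z_1| = 4.6346.
  z_2 = (1.36 - 1.791536) / (-0.68) = 0.6346,   |z_2| = 0.6346.
Moduli of all roots: 4.6346, 0.6346.
All moduli strictly greater than 1? No.
Verdict: Not invertible.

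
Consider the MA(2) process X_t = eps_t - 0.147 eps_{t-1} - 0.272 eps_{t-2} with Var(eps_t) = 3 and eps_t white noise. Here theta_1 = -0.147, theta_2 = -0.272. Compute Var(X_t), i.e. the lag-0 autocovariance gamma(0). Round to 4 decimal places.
\gamma(0) = 3.2868

For an MA(q) process X_t = eps_t + sum_i theta_i eps_{t-i} with
Var(eps_t) = sigma^2, the variance is
  gamma(0) = sigma^2 * (1 + sum_i theta_i^2).
  sum_i theta_i^2 = (-0.147)^2 + (-0.272)^2 = 0.021609 + 0.073984 = 0.095593.
  gamma(0) = 3 * (1 + 0.095593) = 3 * 1.095593 = 3.286779, which rounds to 3.2868.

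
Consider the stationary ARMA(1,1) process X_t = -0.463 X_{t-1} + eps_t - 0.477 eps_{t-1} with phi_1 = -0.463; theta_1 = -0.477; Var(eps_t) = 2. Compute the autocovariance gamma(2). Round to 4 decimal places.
\gamma(2) = 1.3526

Multiply the model equation by X_{t-k} and take expectations. With theta_0 = psi_0 = 1 and psi_j the MA(infinity) weights, this gives
  gamma(k) - sum_i phi_i gamma(k-i) = c_k,
  c_k = sigma^2 * sum_{j=k..q} theta_j psi_{j-k}   (c_k = 0 for k > q),
using gamma(-m) = gamma(m).
psi-weights needed (psi_j = theta_j + sum_i phi_i psi_{j-i}):
  psi_1 = theta_1 + phi_1 = -0.477 + (-0.463) = -0.94
Right-hand sides:
  c_0 = sigma^2 (1 + theta_1 psi_1) = 2 * (1 + (-0.477)(-0.94)) = 2 * 1.44838 = 2.89676
  c_1 = sigma^2 theta_1 = 2 * (-0.477) = -0.954
  c_2 = 0
Equations for k = 0 and k = 1 (AR order 1):
  gamma(0) = phi_1 gamma(1) + c_0
  gamma(1) = phi_1 gamma(0) + c_1
Substituting the second into the first: gamma(0) (1 - phi_1^2) = c_0 + phi_1 c_1, so
  gamma(0) = (c_0 + phi_1 c_1) / (1 - phi_1^2) = (2.89676 + (-0.463)(-0.954)) / (1 - (-0.463)^2) = 3.338462 / 0.785631 = 4.249402.
  gamma(1) = phi_1 gamma(0) + c_1 = (-0.463)(4.249402) + (-0.954) = -2.921473.
For k = 2 (> q): gamma(2) = phi_1 gamma(1) = (-0.463)(-2.921473) = 1.352642.
Therefore gamma(2) = 1.3526 (to 4 decimal places).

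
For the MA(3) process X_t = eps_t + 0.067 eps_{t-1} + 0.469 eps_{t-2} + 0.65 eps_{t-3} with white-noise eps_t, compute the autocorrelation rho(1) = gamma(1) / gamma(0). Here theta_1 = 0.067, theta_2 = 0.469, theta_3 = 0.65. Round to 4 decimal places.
\rho(1) = 0.2449

For an MA(q) process with theta_0 = 1, the autocovariance is
  gamma(k) = sigma^2 * sum_{i=0..q-k} theta_i * theta_{i+k},
and rho(k) = gamma(k) / gamma(0). Sigma^2 cancels.
  numerator   = (1)*(0.067) + (0.067)*(0.469) + (0.469)*(0.65) = 0.403273.
  denominator = (1)^2 + (0.067)^2 + (0.469)^2 + (0.65)^2 = 1.64695.
  rho(1) = 0.403273 / 1.64695 = 0.2449.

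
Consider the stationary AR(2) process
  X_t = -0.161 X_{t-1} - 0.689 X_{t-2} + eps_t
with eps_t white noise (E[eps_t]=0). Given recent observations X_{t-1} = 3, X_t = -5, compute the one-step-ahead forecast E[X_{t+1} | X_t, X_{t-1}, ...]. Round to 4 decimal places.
E[X_{t+1} \mid \mathcal F_t] = -1.2620

For an AR(p) model X_t = c + sum_i phi_i X_{t-i} + eps_t, the
one-step-ahead conditional mean is
  E[X_{t+1} | X_t, ...] = c + sum_i phi_i X_{t+1-i}.
Substitute known values:
  E[X_{t+1} | ...] = (-0.161) * (-5) + (-0.689) * (3)
                   = -1.2620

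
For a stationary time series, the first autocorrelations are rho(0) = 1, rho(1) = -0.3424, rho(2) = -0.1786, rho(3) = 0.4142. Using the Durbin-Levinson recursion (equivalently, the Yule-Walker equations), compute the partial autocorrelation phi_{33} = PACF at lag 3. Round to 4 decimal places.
\phi_{33} = 0.2779

The PACF at lag k is phi_{kk}, the last component of the solution
to the Yule-Walker system G_k phi = r_k where
  (G_k)_{ij} = rho(|i - j|), (r_k)_i = rho(i), i,j = 1..k.
Equivalently, Durbin-Levinson gives phi_{kk} iteratively:
  phi_{11} = rho(1)
  phi_{kk} = [rho(k) - sum_{j=1..k-1} phi_{k-1,j} rho(k-j)]
            / [1 - sum_{j=1..k-1} phi_{k-1,j} rho(j)],
  phi_{k,j} = phi_{k-1,j} - phi_{kk} phi_{k-1,k-j},  j = 1..k-1.
Step k = 1:
  phi_11 = rho(1) = -0.3424.
Step k = 2:
  phi_22 = [rho(2) - phi_11 rho(1)] / [1 - phi_11 rho(1)] = [-0.1786 - (-0.3424)(-0.3424)] / [1 - (-0.3424)(-0.3424)]
         = -0.29583776 / 0.88276224 = -0.335127.
  Update: phi_21 = phi_11 - phi_22 phi_11 = -0.3424 - (-0.335127)(-0.3424) = -0.457148.
Step k = 3:
  phi_33 = [rho(3) - phi_21 rho(2) - phi_22 rho(1)] / [1 - phi_21 rho(1) - phi_22 rho(2)]
    numerator   = 0.4142 - (-0.457148)(-0.1786) - (-0.335127)(-0.3424) = 0.21780584
    denominator = 1 - (-0.457148)(-0.3424) - (-0.335127)(-0.1786) = 0.78361892
  phi_33 = 0.21780584 / 0.78361892 = 0.2779.
Therefore phi_{33} = 0.2779.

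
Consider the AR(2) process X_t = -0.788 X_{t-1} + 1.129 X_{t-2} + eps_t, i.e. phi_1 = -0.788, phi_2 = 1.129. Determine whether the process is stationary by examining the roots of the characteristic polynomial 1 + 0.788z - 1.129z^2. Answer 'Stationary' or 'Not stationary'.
\text{Not stationary}

The AR(p) characteristic polynomial is P(z) = 1 + 0.788z - 1.129z^2.
Stationarity requires all roots to lie outside the unit circle, i.e. |z| > 1 for every root.
Set 1 + (0.788) z + (-1.129) z^2 = 0, i.e. a z^2 + b z + c = 0 with a = -1.129, b = 0.788, c = 1.
Discriminant D = b^2 - 4ac = (0.788)^2 - 4*(-1.129)*1 = 0.620944 - (-4.516) = 5.136944.
D >= 0, so the roots are real: z = (-b +/- sqrt(D)) / (2a) = (-0.788 +/- 2.266483) / (-2.258).
  z_1 = (-0.788 + 2.266483) / (-2.258) = -0.6548,   |z_1| = 0.6548.
  z_2 = (-0.788 - 2.266483) / (-2.258) = 1.3527,   |z_2| = 1.3527.
Moduli of all roots: 0.6548, 1.3527.
All moduli strictly greater than 1? No.
Verdict: Not stationary.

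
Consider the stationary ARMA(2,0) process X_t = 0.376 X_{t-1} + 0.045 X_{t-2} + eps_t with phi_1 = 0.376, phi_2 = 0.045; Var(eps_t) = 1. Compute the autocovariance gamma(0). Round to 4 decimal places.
\gamma(0) = 1.1859

Multiply the model equation by X_{t-k} and take expectations. With theta_0 = psi_0 = 1 and psi_j the MA(infinity) weights, this gives
  gamma(k) - sum_i phi_i gamma(k-i) = c_k,
  c_k = sigma^2 * sum_{j=k..q} theta_j psi_{j-k}   (c_k = 0 for k > q),
using gamma(-m) = gamma(m).
Pure AR (q = 0): c_0 = sigma^2 = 1, c_k = 0 for k >= 1.
Equations for k = 0, 1, 2 (AR order 2, c_2 = 0):
  (E0) gamma(0) = phi_1 gamma(1) + phi_2 gamma(2) + c_0
  (E1) gamma(1) = phi_1 gamma(0) + phi_2 gamma(1) + c_1
  (E2) gamma(2) = phi_1 gamma(1) + phi_2 gamma(0)
From (E1): gamma(1) = A gamma(0) + B with
  A = phi_1 / (1 - phi_2) = 0.376 / 0.955 = 0.393717,   B = c_1 / (1 - phi_2) = 0 / 0.955 = 0.
Insert (E2) into (E0): gamma(0) (1 - phi_2^2) = phi_1 (1 + phi_2) gamma(1) + c_0.
  phi_1 (1 + phi_2) = (0.376)(1.045) = 0.39292,   1 - phi_2^2 = 0.997975.
Replace gamma(1) by A gamma(0) + B and collect gamma(0):
  gamma(0) [0.997975 - (0.39292)(0.393717)] = c_0 = 1
  gamma(0) * 0.843276 = 1
  gamma(0) = 1 / 0.843276 = 1.185852.
Therefore gamma(0) = 1.1859 (to 4 decimal places).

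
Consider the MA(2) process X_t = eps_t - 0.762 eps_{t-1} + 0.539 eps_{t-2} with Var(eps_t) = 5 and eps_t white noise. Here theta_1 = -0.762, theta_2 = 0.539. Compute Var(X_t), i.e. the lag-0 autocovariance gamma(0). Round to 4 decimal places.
\gamma(0) = 9.3558

For an MA(q) process X_t = eps_t + sum_i theta_i eps_{t-i} with
Var(eps_t) = sigma^2, the variance is
  gamma(0) = sigma^2 * (1 + sum_i theta_i^2).
  sum_i theta_i^2 = (-0.762)^2 + (0.539)^2 = 0.580644 + 0.290521 = 0.871165.
  gamma(0) = 5 * (1 + 0.871165) = 5 * 1.871165 = 9.355825, which rounds to 9.3558.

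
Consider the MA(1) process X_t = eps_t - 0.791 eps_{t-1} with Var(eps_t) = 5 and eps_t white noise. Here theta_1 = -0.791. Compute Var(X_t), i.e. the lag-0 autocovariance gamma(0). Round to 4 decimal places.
\gamma(0) = 8.1284

For an MA(q) process X_t = eps_t + sum_i theta_i eps_{t-i} with
Var(eps_t) = sigma^2, the variance is
  gamma(0) = sigma^2 * (1 + sum_i theta_i^2).
  sum_i theta_i^2 = (-0.791)^2 = 0.625681.
  gamma(0) = 5 * (1 + 0.625681) = 5 * 1.625681 = 8.128405, which rounds to 8.1284.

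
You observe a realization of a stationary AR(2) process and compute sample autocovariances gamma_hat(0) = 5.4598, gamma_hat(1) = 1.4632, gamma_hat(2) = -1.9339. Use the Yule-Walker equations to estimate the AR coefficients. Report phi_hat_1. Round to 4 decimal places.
\hat\phi_{1} = 0.3910

The Yule-Walker equations for an AR(p) process read, in matrix form,
  Gamma_p phi = r_p,   with   (Gamma_p)_{ij} = gamma(|i - j|),
                       (r_p)_i = gamma(i),   i,j = 1..p.
Substitute the sample gammas (Toeplitz matrix and right-hand side of size 2):
  Gamma_p = [[5.4598, 1.4632], [1.4632, 5.4598]]
  r_p     = [1.4632, -1.9339]
Written out:
  5.4598 phi_1 + 1.4632 phi_2 = 1.4632
  1.4632 phi_1 + 5.4598 phi_2 = -1.9339
Solve by Cramer's rule:
  det = gamma(0)^2 - gamma(1)^2 = (5.4598)^2 - (1.4632)^2 = 29.80941604 - 2.14095424 = 27.6684618
  phi_hat_1 = [gamma(1) gamma(0) - gamma(1) gamma(2)] / det = [(1.4632)(5.4598) - (1.4632)(-1.9339)] / 27.6684618 = 10.81846184 / 27.6684618 = 0.391
  phi_hat_2 = [gamma(0) gamma(2) - gamma(1)^2] / det = [(5.4598)(-1.9339) - (1.4632)^2] / 27.6684618 = -12.69966146 / 27.6684618 = -0.459
So phi_hat = [0.3910, -0.4590].
Therefore phi_hat_1 = 0.3910.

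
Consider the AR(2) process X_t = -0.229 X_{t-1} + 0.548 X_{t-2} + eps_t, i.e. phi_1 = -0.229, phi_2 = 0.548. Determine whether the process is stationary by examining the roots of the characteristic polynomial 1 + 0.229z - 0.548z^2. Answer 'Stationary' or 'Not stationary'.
\text{Stationary}

The AR(p) characteristic polynomial is P(z) = 1 + 0.229z - 0.548z^2.
Stationarity requires all roots to lie outside the unit circle, i.e. |z| > 1 for every root.
Set 1 + (0.229) z + (-0.548) z^2 = 0, i.e. a z^2 + b z + c = 0 with a = -0.548, b = 0.229, c = 1.
Discriminant D = b^2 - 4ac = (0.229)^2 - 4*(-0.548)*1 = 0.052441 - (-2.192) = 2.244441.
D >= 0, so the roots are real: z = (-b +/- sqrt(D)) / (2a) = (-0.229 +/- 1.498146) / (-1.096).
  z_1 = (-0.229 + 1.498146) / (-1.096) = -1.158,   |z_1| = 1.158.
  z_2 = (-0.229 - 1.498146) / (-1.096) = 1.5759,   |z_2| = 1.5759.
Moduli of all roots: 1.1580, 1.5759.
All moduli strictly greater than 1? Yes.
Verdict: Stationary.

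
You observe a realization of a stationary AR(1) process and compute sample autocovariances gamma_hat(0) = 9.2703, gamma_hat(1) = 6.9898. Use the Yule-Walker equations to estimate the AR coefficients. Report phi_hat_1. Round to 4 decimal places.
\hat\phi_{1} = 0.7540

The Yule-Walker equations for an AR(p) process read, in matrix form,
  Gamma_p phi = r_p,   with   (Gamma_p)_{ij} = gamma(|i - j|),
                       (r_p)_i = gamma(i),   i,j = 1..p.
Substitute the sample gammas (Toeplitz matrix and right-hand side of size 1):
  Gamma_p = [[9.2703]]
  r_p     = [6.9898]
With p = 1 this is the single equation gamma(0) phi_1 = gamma(1):
  phi_hat_1 = gamma(1) / gamma(0) = 6.9898 / 9.2703 = 0.7540.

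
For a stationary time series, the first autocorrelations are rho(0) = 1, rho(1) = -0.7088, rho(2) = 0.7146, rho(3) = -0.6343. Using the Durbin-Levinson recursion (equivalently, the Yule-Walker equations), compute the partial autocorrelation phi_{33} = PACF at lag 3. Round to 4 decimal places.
\phi_{33} = -0.1020

The PACF at lag k is phi_{kk}, the last component of the solution
to the Yule-Walker system G_k phi = r_k where
  (G_k)_{ij} = rho(|i - j|), (r_k)_i = rho(i), i,j = 1..k.
Equivalently, Durbin-Levinson gives phi_{kk} iteratively:
  phi_{11} = rho(1)
  phi_{kk} = [rho(k) - sum_{j=1..k-1} phi_{k-1,j} rho(k-j)]
            / [1 - sum_{j=1..k-1} phi_{k-1,j} rho(j)],
  phi_{k,j} = phi_{k-1,j} - phi_{kk} phi_{k-1,k-j},  j = 1..k-1.
Step k = 1:
  phi_11 = rho(1) = -0.7088.
Step k = 2:
  phi_22 = [rho(2) - phi_11 rho(1)] / [1 - phi_11 rho(1)] = [0.7146 - (-0.7088)(-0.7088)] / [1 - (-0.7088)(-0.7088)]
         = 0.21220256 / 0.49760256 = 0.42645.
  Update: phi_21 = phi_11 - phi_22 phi_11 = -0.7088 - (0.42645)(-0.7088) = -0.406532.
Step k = 3:
  phi_33 = [rho(3) - phi_21 rho(2) - phi_22 rho(1)] / [1 - phi_21 rho(1) - phi_22 rho(2)]
    numerator   = -0.6343 - (-0.406532)(0.7146) - (0.42645)(-0.7088) = -0.04152432
    denominator = 1 - (-0.406532)(-0.7088) - (0.42645)(0.7146) = 0.4071088
  phi_33 = -0.04152432 / 0.4071088 = -0.102.
Therefore phi_{33} = -0.1020.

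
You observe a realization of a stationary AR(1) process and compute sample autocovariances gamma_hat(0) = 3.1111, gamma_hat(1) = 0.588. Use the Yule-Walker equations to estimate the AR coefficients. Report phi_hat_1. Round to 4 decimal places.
\hat\phi_{1} = 0.1890

The Yule-Walker equations for an AR(p) process read, in matrix form,
  Gamma_p phi = r_p,   with   (Gamma_p)_{ij} = gamma(|i - j|),
                       (r_p)_i = gamma(i),   i,j = 1..p.
Substitute the sample gammas (Toeplitz matrix and right-hand side of size 1):
  Gamma_p = [[3.1111]]
  r_p     = [0.588]
With p = 1 this is the single equation gamma(0) phi_1 = gamma(1):
  phi_hat_1 = gamma(1) / gamma(0) = 0.588 / 3.1111 = 0.1890.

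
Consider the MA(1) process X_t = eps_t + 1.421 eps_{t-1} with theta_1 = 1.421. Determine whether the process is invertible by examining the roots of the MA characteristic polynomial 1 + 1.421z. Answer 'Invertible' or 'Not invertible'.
\text{Not invertible}

The MA(q) characteristic polynomial is P(z) = 1 + 1.421z.
Invertibility requires all roots to lie outside the unit circle, i.e. |z| > 1 for every root.
This is linear in z: 1 + (1.421) z = 0  =>  z = -1/(1.421) = -0.70373,  |z| = 0.70373.
Moduli of all roots: 0.7037.
All moduli strictly greater than 1? No.
Verdict: Not invertible.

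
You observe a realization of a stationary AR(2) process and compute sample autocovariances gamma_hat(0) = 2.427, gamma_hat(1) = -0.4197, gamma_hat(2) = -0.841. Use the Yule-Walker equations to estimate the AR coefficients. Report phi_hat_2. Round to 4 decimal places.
\hat\phi_{2} = -0.3880

The Yule-Walker equations for an AR(p) process read, in matrix form,
  Gamma_p phi = r_p,   with   (Gamma_p)_{ij} = gamma(|i - j|),
                       (r_p)_i = gamma(i),   i,j = 1..p.
Substitute the sample gammas (Toeplitz matrix and right-hand side of size 2):
  Gamma_p = [[2.427, -0.4197], [-0.4197, 2.427]]
  r_p     = [-0.4197, -0.841]
Written out:
  2.427 phi_1 - 0.4197 phi_2 = -0.4197
  -0.4197 phi_1 + 2.427 phi_2 = -0.841
Solve by Cramer's rule:
  det = gamma(0)^2 - gamma(1)^2 = (2.427)^2 - (-0.4197)^2 = 5.890329 - 0.17614809 = 5.71418091
  phi_hat_1 = [gamma(1) gamma(0) - gamma(1) gamma(2)] / det = [(-0.4197)(2.427) - (-0.4197)(-0.841)] / 5.71418091 = -1.3715796 / 5.71418091 = -0.24
  phi_hat_2 = [gamma(0) gamma(2) - gamma(1)^2] / det = [(2.427)(-0.841) - (-0.4197)^2] / 5.71418091 = -2.21725509 / 5.71418091 = -0.388
So phi_hat = [-0.2400, -0.3880].
Therefore phi_hat_2 = -0.3880.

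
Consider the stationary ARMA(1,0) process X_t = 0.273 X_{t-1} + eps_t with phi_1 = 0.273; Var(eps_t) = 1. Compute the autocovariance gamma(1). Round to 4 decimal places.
\gamma(1) = 0.2950

Multiply the model equation by X_{t-k} and take expectations. With theta_0 = psi_0 = 1 and psi_j the MA(infinity) weights, this gives
  gamma(k) - sum_i phi_i gamma(k-i) = c_k,
  c_k = sigma^2 * sum_{j=k..q} theta_j psi_{j-k}   (c_k = 0 for k > q),
using gamma(-m) = gamma(m).
Pure AR (q = 0): c_0 = sigma^2 = 1, c_k = 0 for k >= 1.
Equations for k = 0 and k = 1 (AR order 1):
  gamma(0) = phi_1 gamma(1) + c_0
  gamma(1) = phi_1 gamma(0) + c_1
Substituting the second into the first: gamma(0) (1 - phi_1^2) = c_0 + phi_1 c_1, so
  gamma(0) = c_0 / (1 - phi_1^2) = 1 / (1 - (0.273)^2) = 1 / 0.925471 = 1.080531.
  gamma(1) = phi_1 gamma(0) = (0.273)(1.080531) = 0.294985.
Therefore gamma(1) = 0.2950 (to 4 decimal places).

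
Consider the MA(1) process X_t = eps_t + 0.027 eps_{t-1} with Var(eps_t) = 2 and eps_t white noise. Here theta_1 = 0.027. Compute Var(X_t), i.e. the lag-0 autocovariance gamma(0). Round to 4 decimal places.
\gamma(0) = 2.0015

For an MA(q) process X_t = eps_t + sum_i theta_i eps_{t-i} with
Var(eps_t) = sigma^2, the variance is
  gamma(0) = sigma^2 * (1 + sum_i theta_i^2).
  sum_i theta_i^2 = (0.027)^2 = 0.000729.
  gamma(0) = 2 * (1 + 0.000729) = 2 * 1.000729 = 2.001458, which rounds to 2.0015.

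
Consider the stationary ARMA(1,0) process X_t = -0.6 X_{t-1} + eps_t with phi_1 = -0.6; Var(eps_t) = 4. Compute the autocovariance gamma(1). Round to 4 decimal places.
\gamma(1) = -3.7500

Multiply the model equation by X_{t-k} and take expectations. With theta_0 = psi_0 = 1 and psi_j the MA(infinity) weights, this gives
  gamma(k) - sum_i phi_i gamma(k-i) = c_k,
  c_k = sigma^2 * sum_{j=k..q} theta_j psi_{j-k}   (c_k = 0 for k > q),
using gamma(-m) = gamma(m).
Pure AR (q = 0): c_0 = sigma^2 = 4, c_k = 0 for k >= 1.
Equations for k = 0 and k = 1 (AR order 1):
  gamma(0) = phi_1 gamma(1) + c_0
  gamma(1) = phi_1 gamma(0) + c_1
Substituting the second into the first: gamma(0) (1 - phi_1^2) = c_0 + phi_1 c_1, so
  gamma(0) = c_0 / (1 - phi_1^2) = 4 / (1 - (-0.6)^2) = 4 / 0.64 = 6.25.
  gamma(1) = phi_1 gamma(0) = (-0.6)(6.25) = -3.75.
Therefore gamma(1) = -3.7500 (to 4 decimal places).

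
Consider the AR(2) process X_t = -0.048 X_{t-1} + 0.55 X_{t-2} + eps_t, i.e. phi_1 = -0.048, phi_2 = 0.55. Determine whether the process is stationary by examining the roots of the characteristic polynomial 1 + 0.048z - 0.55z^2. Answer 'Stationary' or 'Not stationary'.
\text{Stationary}

The AR(p) characteristic polynomial is P(z) = 1 + 0.048z - 0.55z^2.
Stationarity requires all roots to lie outside the unit circle, i.e. |z| > 1 for every root.
Set 1 + (0.048) z + (-0.55) z^2 = 0, i.e. a z^2 + b z + c = 0 with a = -0.55, b = 0.048, c = 1.
Discriminant D = b^2 - 4ac = (0.048)^2 - 4*(-0.55)*1 = 0.002304 - (-2.2) = 2.202304.
D >= 0, so the roots are real: z = (-b +/- sqrt(D)) / (2a) = (-0.048 +/- 1.484016) / (-1.1).
  z_1 = (-0.048 + 1.484016) / (-1.1) = -1.3055,   |z_1| = 1.3055.
  z_2 = (-0.048 - 1.484016) / (-1.1) = 1.3927,   |z_2| = 1.3927.
Moduli of all roots: 1.3055, 1.3927.
All moduli strictly greater than 1? Yes.
Verdict: Stationary.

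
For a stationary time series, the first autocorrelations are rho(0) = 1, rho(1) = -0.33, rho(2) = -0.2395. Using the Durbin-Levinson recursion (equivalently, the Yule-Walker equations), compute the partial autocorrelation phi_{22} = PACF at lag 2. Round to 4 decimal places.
\phi_{22} = -0.3910

The PACF at lag k is phi_{kk}, the last component of the solution
to the Yule-Walker system G_k phi = r_k where
  (G_k)_{ij} = rho(|i - j|), (r_k)_i = rho(i), i,j = 1..k.
Equivalently, Durbin-Levinson gives phi_{kk} iteratively:
  phi_{11} = rho(1)
  phi_{kk} = [rho(k) - sum_{j=1..k-1} phi_{k-1,j} rho(k-j)]
            / [1 - sum_{j=1..k-1} phi_{k-1,j} rho(j)],
  phi_{k,j} = phi_{k-1,j} - phi_{kk} phi_{k-1,k-j},  j = 1..k-1.
Step k = 1:
  phi_11 = rho(1) = -0.33.
Step k = 2:
  phi_22 = [rho(2) - phi_11 rho(1)] / [1 - phi_11 rho(1)] = [-0.2395 - (-0.33)(-0.33)] / [1 - (-0.33)(-0.33)]
         = -0.3484 / 0.8911 = -0.391.
Therefore phi_{22} = -0.3910.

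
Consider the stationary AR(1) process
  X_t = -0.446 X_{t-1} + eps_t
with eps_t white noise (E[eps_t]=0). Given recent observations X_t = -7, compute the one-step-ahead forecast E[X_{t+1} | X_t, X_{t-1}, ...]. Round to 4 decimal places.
E[X_{t+1} \mid \mathcal F_t] = 3.1220

For an AR(p) model X_t = c + sum_i phi_i X_{t-i} + eps_t, the
one-step-ahead conditional mean is
  E[X_{t+1} | X_t, ...] = c + sum_i phi_i X_{t+1-i}.
Substitute known values:
  E[X_{t+1} | ...] = (-0.446) * (-7)
                   = 3.1220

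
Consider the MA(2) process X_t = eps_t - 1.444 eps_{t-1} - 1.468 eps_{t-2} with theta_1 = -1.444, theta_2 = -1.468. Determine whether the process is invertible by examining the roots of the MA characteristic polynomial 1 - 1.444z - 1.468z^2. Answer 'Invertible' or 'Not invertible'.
\text{Not invertible}

The MA(q) characteristic polynomial is P(z) = 1 - 1.444z - 1.468z^2.
Invertibility requires all roots to lie outside the unit circle, i.e. |z| > 1 for every root.
Set 1 + (-1.444) z + (-1.468) z^2 = 0, i.e. a z^2 + b z + c = 0 with a = -1.468, b = -1.444, c = 1.
Discriminant D = b^2 - 4ac = (-1.444)^2 - 4*(-1.468)*1 = 2.085136 - (-5.872) = 7.957136.
D >= 0, so the roots are real: z = (-b +/- sqrt(D)) / (2a) = (1.444 +/- 2.82084) / (-2.936).
  z_1 = (1.444 + 2.82084) / (-2.936) = -1.4526,   |z_1| = 1.4526.
  z_2 = (1.444 - 2.82084) / (-2.936) = 0.469,   |z_2| = 0.469.
Moduli of all roots: 1.4526, 0.4690.
All moduli strictly greater than 1? No.
Verdict: Not invertible.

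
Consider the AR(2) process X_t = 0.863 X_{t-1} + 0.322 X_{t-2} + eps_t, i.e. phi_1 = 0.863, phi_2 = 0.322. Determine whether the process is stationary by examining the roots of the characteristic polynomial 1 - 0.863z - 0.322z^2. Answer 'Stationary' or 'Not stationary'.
\text{Not stationary}

The AR(p) characteristic polynomial is P(z) = 1 - 0.863z - 0.322z^2.
Stationarity requires all roots to lie outside the unit circle, i.e. |z| > 1 for every root.
Set 1 + (-0.863) z + (-0.322) z^2 = 0, i.e. a z^2 + b z + c = 0 with a = -0.322, b = -0.863, c = 1.
Discriminant D = b^2 - 4ac = (-0.863)^2 - 4*(-0.322)*1 = 0.744769 - (-1.288) = 2.032769.
D >= 0, so the roots are real: z = (-b +/- sqrt(D)) / (2a) = (0.863 +/- 1.425752) / (-0.644).
  z_1 = (0.863 + 1.425752) / (-0.644) = -3.554,   |z_1| = 3.554.
  z_2 = (0.863 - 1.425752) / (-0.644) = 0.8738,   |z_2| = 0.8738.
Moduli of all roots: 3.5540, 0.8738.
All moduli strictly greater than 1? No.
Verdict: Not stationary.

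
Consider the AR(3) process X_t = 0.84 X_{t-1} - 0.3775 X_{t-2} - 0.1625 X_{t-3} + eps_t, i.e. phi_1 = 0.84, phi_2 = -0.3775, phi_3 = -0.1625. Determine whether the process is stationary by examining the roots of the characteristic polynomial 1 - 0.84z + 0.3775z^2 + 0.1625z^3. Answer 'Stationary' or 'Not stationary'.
\text{Stationary}

The AR(p) characteristic polynomial is P(z) = 1 - 0.84z + 0.3775z^2 + 0.1625z^3.
Stationarity requires all roots to lie outside the unit circle, i.e. |z| > 1 for every root.
Degree 3: look for a simple real root z0 first, then factor out (1 - z/z0) and solve the remaining quadratic.
Testing z0 = -4: P(-4) = 1 + (-0.84)(-4) + (0.3775)(-4)^2 + (0.1625)(-4)^3
  = 1 + (3.36) + (6.04) + (-10.4) = 0.  So z_0 = -4 is a root, |z_0| = 4.
Divide out the factor (1 + 0.25 z) = (1 - z/z0) (since 1/z0 = -0.25):
  P(z) = (1 + 0.25 z)(1 + (-1.09) z + (0.65) z^2)
  [check: z-coef -1.09 - (-0.25) = -0.84; z^2-coef 0.65 - (-0.25)(-1.09) = 0.3775; z^3-coef -(-0.25)(0.65) = 0.1625.]
Remaining roots from the quadratic factor 1 + (-1.09) z + (0.65) z^2:
  Set 1 + (-1.09) z + (0.65) z^2 = 0, i.e. a z^2 + b z + c = 0 with a = 0.65, b = -1.09, c = 1.
  Discriminant D = b^2 - 4ac = (-1.09)^2 - 4*(0.65)*1 = 1.1881 - (2.6) = -1.4119.
  D < 0, so the roots are the complex-conjugate pair z = (-b +/- i sqrt(-D)) / (2a) = 0.8385 +/- 0.914i.
  For a conjugate pair |z|^2 = z * conj(z) = (product of roots) = c/a = 1/(0.65) = 1.538462, so |z| = sqrt(1.538462) = 1.2403 for both roots.
Moduli of all roots: 4.0000, 1.2403, 1.2403.
All moduli strictly greater than 1? Yes.
Verdict: Stationary.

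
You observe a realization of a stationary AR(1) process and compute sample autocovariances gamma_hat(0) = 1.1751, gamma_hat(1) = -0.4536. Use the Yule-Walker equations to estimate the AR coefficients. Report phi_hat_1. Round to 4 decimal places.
\hat\phi_{1} = -0.3860

The Yule-Walker equations for an AR(p) process read, in matrix form,
  Gamma_p phi = r_p,   with   (Gamma_p)_{ij} = gamma(|i - j|),
                       (r_p)_i = gamma(i),   i,j = 1..p.
Substitute the sample gammas (Toeplitz matrix and right-hand side of size 1):
  Gamma_p = [[1.1751]]
  r_p     = [-0.4536]
With p = 1 this is the single equation gamma(0) phi_1 = gamma(1):
  phi_hat_1 = gamma(1) / gamma(0) = -0.4536 / 1.1751 = -0.3860.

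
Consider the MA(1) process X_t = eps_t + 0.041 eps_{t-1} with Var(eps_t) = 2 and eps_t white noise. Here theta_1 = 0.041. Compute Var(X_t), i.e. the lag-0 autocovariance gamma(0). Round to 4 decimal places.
\gamma(0) = 2.0034

For an MA(q) process X_t = eps_t + sum_i theta_i eps_{t-i} with
Var(eps_t) = sigma^2, the variance is
  gamma(0) = sigma^2 * (1 + sum_i theta_i^2).
  sum_i theta_i^2 = (0.041)^2 = 0.001681.
  gamma(0) = 2 * (1 + 0.001681) = 2 * 1.001681 = 2.003362, which rounds to 2.0034.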